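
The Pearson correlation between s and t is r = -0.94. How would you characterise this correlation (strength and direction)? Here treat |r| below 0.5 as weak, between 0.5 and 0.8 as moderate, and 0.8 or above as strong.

strong negative

r = -0.94 < 0 so the relationship is negative.
|r| = 0.94, which falls in the strong range.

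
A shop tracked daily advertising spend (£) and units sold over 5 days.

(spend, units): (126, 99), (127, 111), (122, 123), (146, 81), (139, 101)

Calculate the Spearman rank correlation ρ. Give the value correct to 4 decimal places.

-0.7000

Rank spend: 2, 3, 1, 5, 4
Rank units: 2, 4, 5, 1, 3
d = rank(spend) − rank(units): 0, -1, -4, 4, 1; Σd² = 34
ρ = 1 − 6Σd² / [n(n²−1)] = 1 − 6×34 / (5×24) = 1 − 204/120 ≈ -0.7000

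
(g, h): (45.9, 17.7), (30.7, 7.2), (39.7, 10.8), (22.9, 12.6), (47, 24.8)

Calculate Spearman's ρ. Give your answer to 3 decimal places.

0.700

Rank g: 4, 2, 3, 1, 5
Rank h: 4, 1, 2, 3, 5
d = rank(g) − rank(h): 0, 1, 1, -2, 0; Σd² = 6
ρ = 1 − 6Σd² / [n(n²−1)] = 1 − 6×6 / (5×24) = 1 − 36/120 ≈ 0.700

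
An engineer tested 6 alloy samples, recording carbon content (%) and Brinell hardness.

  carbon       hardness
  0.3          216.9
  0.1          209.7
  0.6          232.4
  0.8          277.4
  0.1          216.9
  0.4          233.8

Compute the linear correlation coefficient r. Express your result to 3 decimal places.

n = 6, Σx = 2.3, Σy = 1387.1, Σx² = 1.27, Σy² = 323688.27, Σxy = 562.61
nΣxy − ΣxΣy = 3375.66 − 3190.33 = 185.33
nΣx² − (Σx)² = 7.62 − 5.29 = 2.33; nΣy² − (Σy)² = 1942129.62 − 1924046.41 = 18083.21
r = 185.33 / √(2.33 × 18083.21) = 185.33 / 205.2654 ≈ 0.903

0.903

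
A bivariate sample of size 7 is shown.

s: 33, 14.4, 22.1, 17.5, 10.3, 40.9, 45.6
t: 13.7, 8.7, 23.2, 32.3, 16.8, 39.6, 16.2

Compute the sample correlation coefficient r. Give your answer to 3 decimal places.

0.261

n = 7, Σs = 183.8, Σt = 150.5, Σs² = 5949.28, Σt² = 3957.75, Σst = 4186.75
nΣst − ΣsΣt = 29307.25 − 27661.9 = 1645.35
nΣs² − (Σs)² = 41644.96 − 33782.44 = 7862.52; nΣt² − (Σt)² = 27704.25 − 22650.25 = 5054
r = 1645.35 / √(7862.52 × 5054) = 1645.35 / 6303.7430 ≈ 0.261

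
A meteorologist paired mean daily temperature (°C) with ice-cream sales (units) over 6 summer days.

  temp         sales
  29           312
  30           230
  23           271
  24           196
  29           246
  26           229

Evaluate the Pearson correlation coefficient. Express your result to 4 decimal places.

0.2600

n = 6, Σx = 161, Σy = 1484, Σx² = 4363, Σy² = 375058, Σxy = 39973
nΣxy − ΣxΣy = 239838 − 238924 = 914
nΣx² − (Σx)² = 26178 − 25921 = 257; nΣy² − (Σy)² = 2250348 − 2202256 = 48092
r = 914 / √(257 × 48092) = 914 / 3515.6285 ≈ 0.2600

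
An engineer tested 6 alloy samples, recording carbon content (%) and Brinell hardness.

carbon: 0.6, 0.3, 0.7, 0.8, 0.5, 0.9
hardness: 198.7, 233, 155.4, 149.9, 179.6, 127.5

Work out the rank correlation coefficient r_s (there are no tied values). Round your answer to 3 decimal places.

Rank carbon: 3, 1, 4, 5, 2, 6
Rank hardness: 5, 6, 3, 2, 4, 1
d = rank(carbon) − rank(hardness): -2, -5, 1, 3, -2, 5; Σd² = 68
ρ = 1 − 6Σd² / [n(n²−1)] = 1 − 6×68 / (6×35) = 1 − 408/210 ≈ -0.943

-0.943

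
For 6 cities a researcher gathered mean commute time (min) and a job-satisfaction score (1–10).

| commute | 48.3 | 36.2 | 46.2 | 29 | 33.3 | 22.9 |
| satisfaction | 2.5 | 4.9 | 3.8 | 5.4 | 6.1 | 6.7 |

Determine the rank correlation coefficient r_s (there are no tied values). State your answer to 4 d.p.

Rank commute: 6, 4, 5, 2, 3, 1
Rank satisfaction: 1, 3, 2, 4, 5, 6
d = rank(commute) − rank(satisfaction): 5, 1, 3, -2, -2, -5; Σd² = 68
ρ = 1 − 6Σd² / [n(n²−1)] = 1 − 6×68 / (6×35) = 1 − 408/210 ≈ -0.9429

-0.9429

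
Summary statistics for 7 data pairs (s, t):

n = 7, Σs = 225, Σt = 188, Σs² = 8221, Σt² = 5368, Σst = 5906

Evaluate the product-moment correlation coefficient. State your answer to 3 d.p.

r = (nΣst − ΣsΣt) / √[(nΣs² − (Σs)²)(nΣt² − (Σt)²)]
Numerator: 7×5906 − 225×188 = -958
Denominator: √[(57547 − 50625)(37576 − 35344)] = √[6922 × 2232] = 3930.6366
r = -958 / 3930.6366 ≈ -0.244

-0.244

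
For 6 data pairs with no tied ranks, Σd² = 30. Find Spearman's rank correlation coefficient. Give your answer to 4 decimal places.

0.1429

ρ = 1 − 6Σd² / [n(n²−1)] = 1 − 6×30 / (6×35)
  = 1 − 180/210 = 1 − 0.85714 ≈ 0.1429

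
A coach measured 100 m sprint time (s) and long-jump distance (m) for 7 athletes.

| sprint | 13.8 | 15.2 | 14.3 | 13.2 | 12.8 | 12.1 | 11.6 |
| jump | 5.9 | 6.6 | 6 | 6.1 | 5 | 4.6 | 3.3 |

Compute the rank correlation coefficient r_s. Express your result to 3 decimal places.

0.893

Rank sprint: 5, 7, 6, 4, 3, 2, 1
Rank jump: 4, 7, 5, 6, 3, 2, 1
d = rank(sprint) − rank(jump): 1, 0, 1, -2, 0, 0, 0; Σd² = 6
ρ = 1 − 6Σd² / [n(n²−1)] = 1 − 6×6 / (7×48) = 1 − 36/336 ≈ 0.893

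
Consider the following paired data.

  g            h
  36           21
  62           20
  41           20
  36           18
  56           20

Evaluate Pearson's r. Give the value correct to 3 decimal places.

0.193

n = 5, Σg = 231, Σh = 99, Σg² = 11253, Σh² = 1965, Σgh = 4584
nΣgh − ΣgΣh = 22920 − 22869 = 51
nΣg² − (Σg)² = 56265 − 53361 = 2904; nΣh² − (Σh)² = 9825 − 9801 = 24
r = 51 / √(2904 × 24) = 51 / 264.0000 ≈ 0.193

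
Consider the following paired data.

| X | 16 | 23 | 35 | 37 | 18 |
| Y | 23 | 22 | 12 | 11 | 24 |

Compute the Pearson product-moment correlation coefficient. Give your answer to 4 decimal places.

n = 5, ΣX = 129, ΣY = 92, ΣX² = 3703, ΣY² = 1854, ΣXY = 2133
nΣXY − ΣXΣY = 10665 − 11868 = -1203
nΣX² − (ΣX)² = 18515 − 16641 = 1874; nΣY² − (ΣY)² = 9270 − 8464 = 806
r = -1203 / √(1874 × 806) = -1203 / 1229.0012 ≈ -0.9788

-0.9788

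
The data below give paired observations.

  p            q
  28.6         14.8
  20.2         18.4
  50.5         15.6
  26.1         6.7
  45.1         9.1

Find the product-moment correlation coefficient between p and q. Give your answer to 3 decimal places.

-0.138

n = 5, Σp = 170.5, Σq = 64.6, Σp² = 6491.47, Σq² = 928.66, Σpq = 2168.04
nΣpq − ΣpΣq = 10840.2 − 11014.3 = -174.1
nΣp² − (Σp)² = 32457.35 − 29070.25 = 3387.1; nΣq² − (Σq)² = 4643.3 − 4173.16 = 470.14
r = -174.1 / √(3387.1 × 470.14) = -174.1 / 1261.9078 ≈ -0.138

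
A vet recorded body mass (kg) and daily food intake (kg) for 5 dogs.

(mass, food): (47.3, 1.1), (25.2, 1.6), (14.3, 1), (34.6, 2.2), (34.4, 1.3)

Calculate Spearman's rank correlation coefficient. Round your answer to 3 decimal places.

Rank mass: 5, 2, 1, 4, 3
Rank food: 2, 4, 1, 5, 3
d = rank(mass) − rank(food): 3, -2, 0, -1, 0; Σd² = 14
ρ = 1 − 6Σd² / [n(n²−1)] = 1 − 6×14 / (5×24) = 1 − 84/120 ≈ 0.300

0.300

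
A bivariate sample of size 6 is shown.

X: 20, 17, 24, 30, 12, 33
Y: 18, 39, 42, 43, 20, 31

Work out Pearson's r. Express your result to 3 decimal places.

n = 6, ΣX = 136, ΣY = 193, ΣX² = 3398, ΣY² = 6819, ΣXY = 4584
nΣXY − ΣXΣY = 27504 − 26248 = 1256
nΣX² − (ΣX)² = 20388 − 18496 = 1892; nΣY² − (ΣY)² = 40914 − 37249 = 3665
r = 1256 / √(1892 × 3665) = 1256 / 2633.2831 ≈ 0.477

0.477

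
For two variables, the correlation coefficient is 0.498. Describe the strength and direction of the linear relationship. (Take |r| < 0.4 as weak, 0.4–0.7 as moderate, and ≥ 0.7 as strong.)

r = 0.498 > 0 so the relationship is positive.
|r| = 0.498, which falls in the moderate range.

moderate positive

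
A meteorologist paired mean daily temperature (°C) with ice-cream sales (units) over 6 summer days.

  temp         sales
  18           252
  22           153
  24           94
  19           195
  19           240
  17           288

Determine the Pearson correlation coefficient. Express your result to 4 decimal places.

-0.9745

n = 6, Σx = 119, Σy = 1222, Σx² = 2395, Σy² = 274318, Σxy = 23319
nΣxy − ΣxΣy = 139914 − 145418 = -5504
nΣx² − (Σx)² = 14370 − 14161 = 209; nΣy² − (Σy)² = 1645908 − 1493284 = 152624
r = -5504 / √(209 × 152624) = -5504 / 5647.8683 ≈ -0.9745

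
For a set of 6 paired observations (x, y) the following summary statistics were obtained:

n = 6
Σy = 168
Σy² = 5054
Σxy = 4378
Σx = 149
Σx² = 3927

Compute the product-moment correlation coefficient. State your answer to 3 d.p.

r = (nΣxy − ΣxΣy) / √[(nΣx² − (Σx)²)(nΣy² − (Σy)²)]
Numerator: 6×4378 − 149×168 = 1236
Denominator: √[(23562 − 22201)(30324 − 28224)] = √[1361 × 2100] = 1690.5916
r = 1236 / 1690.5916 ≈ 0.731

0.731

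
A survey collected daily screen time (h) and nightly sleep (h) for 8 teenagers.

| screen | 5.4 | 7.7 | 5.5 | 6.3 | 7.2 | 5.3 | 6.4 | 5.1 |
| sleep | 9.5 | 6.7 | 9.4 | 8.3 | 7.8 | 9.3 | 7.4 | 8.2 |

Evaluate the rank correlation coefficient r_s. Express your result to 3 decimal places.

-0.667

Rank screen: 3, 8, 4, 5, 7, 2, 6, 1
Rank sleep: 8, 1, 7, 5, 3, 6, 2, 4
d = rank(screen) − rank(sleep): -5, 7, -3, 0, 4, -4, 4, -3; Σd² = 140
ρ = 1 − 6Σd² / [n(n²−1)] = 1 − 6×140 / (8×63) = 1 − 840/504 ≈ -0.667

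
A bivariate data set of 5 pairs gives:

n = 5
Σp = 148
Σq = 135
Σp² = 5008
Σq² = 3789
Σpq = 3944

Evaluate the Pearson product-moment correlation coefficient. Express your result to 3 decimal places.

r = (nΣpq − ΣpΣq) / √[(nΣp² − (Σp)²)(nΣq² − (Σq)²)]
Numerator: 5×3944 − 148×135 = -260
Denominator: √[(25040 − 21904)(18945 − 18225)] = √[3136 × 720] = 1502.6377
r = -260 / 1502.6377 ≈ -0.173

-0.173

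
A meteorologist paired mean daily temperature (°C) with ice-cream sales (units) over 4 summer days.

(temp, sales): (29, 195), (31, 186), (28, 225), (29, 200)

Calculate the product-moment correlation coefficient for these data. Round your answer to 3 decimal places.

-0.864

n = 4, Σx = 117, Σy = 806, Σx² = 3427, Σy² = 163246, Σxy = 23521
nΣxy − ΣxΣy = 94084 − 94302 = -218
nΣx² − (Σx)² = 13708 − 13689 = 19; nΣy² − (Σy)² = 652984 − 649636 = 3348
r = -218 / √(19 × 3348) = -218 / 252.2142 ≈ -0.864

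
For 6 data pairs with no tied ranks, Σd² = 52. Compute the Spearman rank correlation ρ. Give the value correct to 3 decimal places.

ρ = 1 − 6Σd² / [n(n²−1)] = 1 − 6×52 / (6×35)
  = 1 − 312/210 = 1 − 1.4857 ≈ -0.486

-0.486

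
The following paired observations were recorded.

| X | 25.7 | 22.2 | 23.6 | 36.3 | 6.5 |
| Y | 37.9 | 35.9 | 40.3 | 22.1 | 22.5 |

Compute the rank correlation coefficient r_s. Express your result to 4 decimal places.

-0.1000

Rank X: 4, 2, 3, 5, 1
Rank Y: 4, 3, 5, 1, 2
d = rank(X) − rank(Y): 0, -1, -2, 4, -1; Σd² = 22
ρ = 1 − 6Σd² / [n(n²−1)] = 1 − 6×22 / (5×24) = 1 − 132/120 ≈ -0.1000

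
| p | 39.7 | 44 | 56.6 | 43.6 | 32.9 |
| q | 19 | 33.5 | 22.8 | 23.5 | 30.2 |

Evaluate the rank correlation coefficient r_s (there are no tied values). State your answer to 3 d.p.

0.000

Rank p: 2, 4, 5, 3, 1
Rank q: 1, 5, 2, 3, 4
d = rank(p) − rank(q): 1, -1, 3, 0, -3; Σd² = 20
ρ = 1 − 6Σd² / [n(n²−1)] = 1 − 6×20 / (5×24) = 1 − 120/120 ≈ 0.000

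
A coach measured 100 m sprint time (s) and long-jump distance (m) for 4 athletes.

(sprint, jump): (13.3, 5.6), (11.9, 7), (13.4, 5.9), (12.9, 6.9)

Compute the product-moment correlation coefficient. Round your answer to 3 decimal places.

-0.811

n = 4, Σx = 51.5, Σy = 25.4, Σx² = 664.47, Σy² = 162.78, Σxy = 325.85
nΣxy − ΣxΣy = 1303.4 − 1308.1 = -4.7
nΣx² − (Σx)² = 2657.88 − 2652.25 = 5.63; nΣy² − (Σy)² = 651.12 − 645.16 = 5.96
r = -4.7 / √(5.63 × 5.96) = -4.7 / 5.7927 ≈ -0.811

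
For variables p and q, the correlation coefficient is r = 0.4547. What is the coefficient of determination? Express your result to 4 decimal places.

0.2068

r² = (0.4547)² = 0.2068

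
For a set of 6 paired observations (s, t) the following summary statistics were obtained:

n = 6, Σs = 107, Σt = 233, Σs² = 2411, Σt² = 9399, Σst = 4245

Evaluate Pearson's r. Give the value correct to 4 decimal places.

0.2139

r = (nΣst − ΣsΣt) / √[(nΣs² − (Σs)²)(nΣt² − (Σt)²)]
Numerator: 6×4245 − 107×233 = 539
Denominator: √[(14466 − 11449)(56394 − 54289)] = √[3017 × 2105] = 2520.0764
r = 539 / 2520.0764 ≈ 0.2139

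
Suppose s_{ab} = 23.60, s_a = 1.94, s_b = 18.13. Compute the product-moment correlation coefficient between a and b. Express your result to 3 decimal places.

0.671

r = Cov(a,b) / (s_a · s_b) = 23.60 / (1.94 × 18.13)
  = 23.60 / 35.1722 ≈ 0.671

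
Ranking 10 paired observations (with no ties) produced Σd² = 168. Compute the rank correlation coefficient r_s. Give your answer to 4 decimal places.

-0.0182

ρ = 1 − 6Σd² / [n(n²−1)] = 1 − 6×168 / (10×99)
  = 1 − 1008/990 = 1 − 1.01818 ≈ -0.0182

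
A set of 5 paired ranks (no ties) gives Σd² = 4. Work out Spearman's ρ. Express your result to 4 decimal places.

0.8000

ρ = 1 − 6Σd² / [n(n²−1)] = 1 − 6×4 / (5×24)
  = 1 − 24/120 = 1 − 0.20000 ≈ 0.8000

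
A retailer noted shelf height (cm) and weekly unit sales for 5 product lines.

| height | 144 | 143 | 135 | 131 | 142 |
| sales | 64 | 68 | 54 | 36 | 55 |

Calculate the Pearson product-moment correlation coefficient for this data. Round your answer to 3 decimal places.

n = 5, Σx = 695, Σy = 277, Σx² = 96735, Σy² = 15957, Σxy = 38756
nΣxy − ΣxΣy = 193780 − 192515 = 1265
nΣx² − (Σx)² = 483675 − 483025 = 650; nΣy² − (Σy)² = 79785 − 76729 = 3056
r = 1265 / √(650 × 3056) = 1265 / 1409.3970 ≈ 0.898

0.898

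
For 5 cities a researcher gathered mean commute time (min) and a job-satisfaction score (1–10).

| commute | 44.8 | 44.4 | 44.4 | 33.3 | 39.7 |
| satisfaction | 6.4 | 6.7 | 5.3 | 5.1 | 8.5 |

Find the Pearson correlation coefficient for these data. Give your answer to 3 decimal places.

n = 5, Σx = 206.6, Σy = 32, Σx² = 8634.74, Σy² = 212.2, Σxy = 1326.8
nΣxy − ΣxΣy = 6634 − 6611.2 = 22.8
nΣx² − (Σx)² = 43173.7 − 42683.56 = 490.14; nΣy² − (Σy)² = 1061 − 1024 = 37
r = 22.8 / √(490.14 × 37) = 22.8 / 134.6669 ≈ 0.169

0.169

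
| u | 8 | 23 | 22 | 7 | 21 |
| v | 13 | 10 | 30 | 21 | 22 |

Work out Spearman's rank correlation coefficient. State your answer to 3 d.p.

Rank u: 2, 5, 4, 1, 3
Rank v: 2, 1, 5, 3, 4
d = rank(u) − rank(v): 0, 4, -1, -2, -1; Σd² = 22
ρ = 1 − 6Σd² / [n(n²−1)] = 1 − 6×22 / (5×24) = 1 − 132/120 ≈ -0.100

-0.100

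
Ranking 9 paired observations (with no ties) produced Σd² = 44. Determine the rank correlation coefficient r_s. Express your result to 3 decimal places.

0.633

ρ = 1 − 6Σd² / [n(n²−1)] = 1 − 6×44 / (9×80)
  = 1 − 264/720 = 1 − 0.3667 ≈ 0.633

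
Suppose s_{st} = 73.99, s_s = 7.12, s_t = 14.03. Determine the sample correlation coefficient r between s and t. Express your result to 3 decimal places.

r = Cov(s,t) / (s_s · s_t) = 73.99 / (7.12 × 14.03)
  = 73.99 / 99.8936 ≈ 0.741

0.741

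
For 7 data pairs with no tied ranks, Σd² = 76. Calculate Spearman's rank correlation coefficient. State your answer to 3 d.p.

-0.357

ρ = 1 − 6Σd² / [n(n²−1)] = 1 − 6×76 / (7×48)
  = 1 − 456/336 = 1 − 1.3571 ≈ -0.357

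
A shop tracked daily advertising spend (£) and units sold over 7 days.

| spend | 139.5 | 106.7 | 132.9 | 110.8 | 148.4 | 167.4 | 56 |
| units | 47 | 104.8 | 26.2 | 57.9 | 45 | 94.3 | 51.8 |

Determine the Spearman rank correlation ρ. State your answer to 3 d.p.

Rank spend: 5, 2, 4, 3, 6, 7, 1
Rank units: 3, 7, 1, 5, 2, 6, 4
d = rank(spend) − rank(units): 2, -5, 3, -2, 4, 1, -3; Σd² = 68
ρ = 1 − 6Σd² / [n(n²−1)] = 1 − 6×68 / (7×48) = 1 − 408/336 ≈ -0.214

-0.214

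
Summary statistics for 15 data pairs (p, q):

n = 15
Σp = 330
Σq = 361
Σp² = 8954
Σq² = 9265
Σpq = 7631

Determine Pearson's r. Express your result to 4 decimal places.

r = (nΣpq − ΣpΣq) / √[(nΣp² − (Σp)²)(nΣq² − (Σq)²)]
Numerator: 15×7631 − 330×361 = -4665
Denominator: √[(134310 − 108900)(138975 − 130321)] = √[25410 × 8654] = 14828.9629
r = -4665 / 14828.9629 ≈ -0.3146

-0.3146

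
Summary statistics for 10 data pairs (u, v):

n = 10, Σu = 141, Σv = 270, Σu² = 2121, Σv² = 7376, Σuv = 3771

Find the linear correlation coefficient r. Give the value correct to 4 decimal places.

-0.3367

r = (nΣuv − ΣuΣv) / √[(nΣu² − (Σu)²)(nΣv² − (Σv)²)]
Numerator: 10×3771 − 141×270 = -360
Denominator: √[(21210 − 19881)(73760 − 72900)] = √[1329 × 860] = 1069.0837
r = -360 / 1069.0837 ≈ -0.3367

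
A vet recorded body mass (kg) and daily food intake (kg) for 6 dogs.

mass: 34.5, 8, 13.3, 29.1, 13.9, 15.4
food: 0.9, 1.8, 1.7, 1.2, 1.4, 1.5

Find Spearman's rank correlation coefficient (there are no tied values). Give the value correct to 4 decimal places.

-0.9429

Rank mass: 6, 1, 2, 5, 3, 4
Rank food: 1, 6, 5, 2, 3, 4
d = rank(mass) − rank(food): 5, -5, -3, 3, 0, 0; Σd² = 68
ρ = 1 − 6Σd² / [n(n²−1)] = 1 − 6×68 / (6×35) = 1 − 408/210 ≈ -0.9429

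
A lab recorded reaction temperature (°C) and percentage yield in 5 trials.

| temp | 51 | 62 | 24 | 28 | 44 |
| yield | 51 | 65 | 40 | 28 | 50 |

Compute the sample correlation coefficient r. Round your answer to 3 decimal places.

0.909

n = 5, Σx = 209, Σy = 234, Σx² = 9741, Σy² = 11710, Σxy = 10575
nΣxy − ΣxΣy = 52875 − 48906 = 3969
nΣx² − (Σx)² = 48705 − 43681 = 5024; nΣy² − (Σy)² = 58550 − 54756 = 3794
r = 3969 / √(5024 × 3794) = 3969 / 4365.8969 ≈ 0.909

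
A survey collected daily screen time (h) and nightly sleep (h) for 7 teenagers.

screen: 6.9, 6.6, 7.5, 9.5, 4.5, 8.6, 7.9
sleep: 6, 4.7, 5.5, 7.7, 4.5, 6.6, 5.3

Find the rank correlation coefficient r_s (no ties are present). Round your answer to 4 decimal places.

Rank screen: 3, 2, 4, 7, 1, 6, 5
Rank sleep: 5, 2, 4, 7, 1, 6, 3
d = rank(screen) − rank(sleep): -2, 0, 0, 0, 0, 0, 2; Σd² = 8
ρ = 1 − 6Σd² / [n(n²−1)] = 1 − 6×8 / (7×48) = 1 − 48/336 ≈ 0.8571

0.8571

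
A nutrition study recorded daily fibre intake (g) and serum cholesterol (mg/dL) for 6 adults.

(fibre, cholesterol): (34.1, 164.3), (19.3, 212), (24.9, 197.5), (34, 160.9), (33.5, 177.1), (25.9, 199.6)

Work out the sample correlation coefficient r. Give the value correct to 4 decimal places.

-0.9626

n = 6, Σx = 171.7, Σy = 1111.4, Σx² = 5104.37, Σy² = 208038.12, Σxy = 31185.07
nΣxy − ΣxΣy = 187110.42 − 190827.38 = -3716.96
nΣx² − (Σx)² = 30626.22 − 29480.89 = 1145.33; nΣy² − (Σy)² = 1248228.72 − 1235209.96 = 13018.76
r = -3716.96 / √(1145.33 × 13018.76) = -3716.96 / 3861.4474 ≈ -0.9626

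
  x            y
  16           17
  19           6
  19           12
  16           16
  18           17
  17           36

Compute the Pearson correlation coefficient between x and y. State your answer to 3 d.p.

n = 6, Σx = 105, Σy = 104, Σx² = 1847, Σy² = 2310, Σxy = 1788
nΣxy − ΣxΣy = 10728 − 10920 = -192
nΣx² − (Σx)² = 11082 − 11025 = 57; nΣy² − (Σy)² = 13860 − 10816 = 3044
r = -192 / √(57 × 3044) = -192 / 416.5429 ≈ -0.461

-0.461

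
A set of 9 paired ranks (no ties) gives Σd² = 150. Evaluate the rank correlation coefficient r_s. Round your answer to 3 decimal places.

ρ = 1 − 6Σd² / [n(n²−1)] = 1 − 6×150 / (9×80)
  = 1 − 900/720 = 1 − 1.2500 ≈ -0.250

-0.250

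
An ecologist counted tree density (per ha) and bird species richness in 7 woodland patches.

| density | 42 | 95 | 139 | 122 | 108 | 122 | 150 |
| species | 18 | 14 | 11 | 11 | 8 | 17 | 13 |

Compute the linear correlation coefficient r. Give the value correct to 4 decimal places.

n = 7, Σx = 778, Σy = 92, Σx² = 94042, Σy² = 1284, Σxy = 9845
nΣxy − ΣxΣy = 68915 − 71576 = -2661
nΣx² − (Σx)² = 658294 − 605284 = 53010; nΣy² − (Σy)² = 8988 − 8464 = 524
r = -2661 / √(53010 × 524) = -2661 / 5270.4117 ≈ -0.5049

-0.5049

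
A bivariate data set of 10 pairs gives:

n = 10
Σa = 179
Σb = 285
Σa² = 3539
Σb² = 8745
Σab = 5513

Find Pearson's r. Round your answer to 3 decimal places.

0.901

r = (nΣab − ΣaΣb) / √[(nΣa² − (Σa)²)(nΣb² − (Σb)²)]
Numerator: 10×5513 − 179×285 = 4115
Denominator: √[(35390 − 32041)(87450 − 81225)] = √[3349 × 6225] = 4565.9090
r = 4115 / 4565.9090 ≈ 0.901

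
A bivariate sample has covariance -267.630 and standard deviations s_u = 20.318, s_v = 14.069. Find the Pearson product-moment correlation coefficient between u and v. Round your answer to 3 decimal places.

r = Cov(u,v) / (s_u · s_v) = -267.630 / (20.318 × 14.069)
  = -267.630 / 285.8539 ≈ -0.936

-0.936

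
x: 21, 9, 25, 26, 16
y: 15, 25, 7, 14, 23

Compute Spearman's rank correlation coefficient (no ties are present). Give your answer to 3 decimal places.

Rank x: 3, 1, 4, 5, 2
Rank y: 3, 5, 1, 2, 4
d = rank(x) − rank(y): 0, -4, 3, 3, -2; Σd² = 38
ρ = 1 − 6Σd² / [n(n²−1)] = 1 − 6×38 / (5×24) = 1 − 228/120 ≈ -0.900

-0.900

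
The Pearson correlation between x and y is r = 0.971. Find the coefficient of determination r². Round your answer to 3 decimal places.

r² = (0.971)² = 0.943

0.943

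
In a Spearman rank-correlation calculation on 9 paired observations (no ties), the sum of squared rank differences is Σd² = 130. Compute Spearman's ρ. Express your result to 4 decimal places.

-0.0833

ρ = 1 − 6Σd² / [n(n²−1)] = 1 − 6×130 / (9×80)
  = 1 − 780/720 = 1 − 1.08333 ≈ -0.0833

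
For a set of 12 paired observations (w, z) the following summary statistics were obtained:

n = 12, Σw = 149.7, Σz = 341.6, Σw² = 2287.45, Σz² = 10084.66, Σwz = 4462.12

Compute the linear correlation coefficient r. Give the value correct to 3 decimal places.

r = (nΣwz − ΣwΣz) / √[(nΣw² − (Σw)²)(nΣz² − (Σz)²)]
Numerator: 12×4462.12 − 149.7×341.6 = 2407.92
Denominator: √[(27449.4 − 22410.09)(121015.92 − 116690.56)] = √[5039.31 × 4325.36] = 4668.7075
r = 2407.92 / 4668.7075 ≈ 0.516

0.516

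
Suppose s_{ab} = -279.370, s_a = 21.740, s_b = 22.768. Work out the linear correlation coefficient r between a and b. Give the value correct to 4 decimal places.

r = Cov(a,b) / (s_a · s_b) = -279.370 / (21.740 × 22.768)
  = -279.370 / 494.9763 ≈ -0.5644

-0.5644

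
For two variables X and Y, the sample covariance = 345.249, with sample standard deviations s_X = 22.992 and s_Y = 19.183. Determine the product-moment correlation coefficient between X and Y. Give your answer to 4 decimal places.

r = Cov(X,Y) / (s_X · s_Y) = 345.249 / (22.992 × 19.183)
  = 345.249 / 441.0555 ≈ 0.7828

0.7828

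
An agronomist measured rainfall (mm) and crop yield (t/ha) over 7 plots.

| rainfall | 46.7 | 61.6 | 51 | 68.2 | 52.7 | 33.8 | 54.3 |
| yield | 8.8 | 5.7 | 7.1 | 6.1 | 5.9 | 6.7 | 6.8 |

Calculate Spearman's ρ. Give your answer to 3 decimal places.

-0.571

Rank rainfall: 2, 6, 3, 7, 4, 1, 5
Rank yield: 7, 1, 6, 3, 2, 4, 5
d = rank(rainfall) − rank(yield): -5, 5, -3, 4, 2, -3, 0; Σd² = 88
ρ = 1 − 6Σd² / [n(n²−1)] = 1 − 6×88 / (7×48) = 1 − 528/336 ≈ -0.571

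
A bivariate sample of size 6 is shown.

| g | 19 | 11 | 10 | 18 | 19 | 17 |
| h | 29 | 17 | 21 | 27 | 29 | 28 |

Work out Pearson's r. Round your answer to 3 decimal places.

n = 6, Σg = 94, Σh = 151, Σg² = 1556, Σh² = 3925, Σgh = 2461
nΣgh − ΣgΣh = 14766 − 14194 = 572
nΣg² − (Σg)² = 9336 − 8836 = 500; nΣh² − (Σh)² = 23550 − 22801 = 749
r = 572 / √(500 × 749) = 572 / 611.9641 ≈ 0.935

0.935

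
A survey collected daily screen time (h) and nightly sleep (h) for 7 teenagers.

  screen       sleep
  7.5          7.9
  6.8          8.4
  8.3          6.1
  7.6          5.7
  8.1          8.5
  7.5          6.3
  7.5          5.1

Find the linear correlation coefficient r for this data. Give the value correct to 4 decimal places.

n = 7, Σx = 53.3, Σy = 48, Σx² = 407.25, Σy² = 340.62, Σxy = 364.67
nΣxy − ΣxΣy = 2552.69 − 2558.4 = -5.71
nΣx² − (Σx)² = 2850.75 − 2840.89 = 9.86; nΣy² − (Σy)² = 2384.34 − 2304 = 80.34
r = -5.71 / √(9.86 × 80.34) = -5.71 / 28.1452 ≈ -0.2029

-0.2029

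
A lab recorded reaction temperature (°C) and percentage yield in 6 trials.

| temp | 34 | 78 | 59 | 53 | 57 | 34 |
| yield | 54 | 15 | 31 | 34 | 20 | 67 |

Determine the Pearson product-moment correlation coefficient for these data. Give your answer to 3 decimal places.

-0.924

n = 6, Σx = 315, Σy = 221, Σx² = 17935, Σy² = 10147, Σxy = 10055
nΣxy − ΣxΣy = 60330 − 69615 = -9285
nΣx² − (Σx)² = 107610 − 99225 = 8385; nΣy² − (Σy)² = 60882 − 48841 = 12041
r = -9285 / √(8385 × 12041) = -9285 / 10048.0737 ≈ -0.924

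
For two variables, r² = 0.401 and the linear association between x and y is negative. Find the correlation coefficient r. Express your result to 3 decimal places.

-0.633

|r| = √0.401 = 0.633
The association is negative, so r = −0.633.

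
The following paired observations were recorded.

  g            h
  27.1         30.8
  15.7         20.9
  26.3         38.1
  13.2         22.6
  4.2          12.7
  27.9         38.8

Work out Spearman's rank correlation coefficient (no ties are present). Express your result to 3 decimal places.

Rank g: 5, 3, 4, 2, 1, 6
Rank h: 4, 2, 5, 3, 1, 6
d = rank(g) − rank(h): 1, 1, -1, -1, 0, 0; Σd² = 4
ρ = 1 − 6Σd² / [n(n²−1)] = 1 − 6×4 / (6×35) = 1 − 24/210 ≈ 0.886

0.886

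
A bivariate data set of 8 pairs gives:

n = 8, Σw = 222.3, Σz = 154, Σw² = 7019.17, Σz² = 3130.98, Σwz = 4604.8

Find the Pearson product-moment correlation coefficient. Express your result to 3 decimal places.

0.869

r = (nΣwz − ΣwΣz) / √[(nΣw² − (Σw)²)(nΣz² − (Σz)²)]
Numerator: 8×4604.8 − 222.3×154 = 2604.2
Denominator: √[(56153.36 − 49417.29)(25047.84 − 23716)] = √[6736.07 × 1331.84] = 2995.2241
r = 2604.2 / 2995.2241 ≈ 0.869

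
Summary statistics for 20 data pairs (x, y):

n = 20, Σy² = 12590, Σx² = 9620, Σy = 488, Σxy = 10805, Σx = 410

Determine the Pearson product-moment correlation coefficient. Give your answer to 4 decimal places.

r = (nΣxy − ΣxΣy) / √[(nΣx² − (Σx)²)(nΣy² − (Σy)²)]
Numerator: 20×10805 − 410×488 = 16020
Denominator: √[(192400 − 168100)(251800 − 238144)] = √[24300 × 13656] = 18216.4980
r = 16020 / 18216.4980 ≈ 0.8794

0.8794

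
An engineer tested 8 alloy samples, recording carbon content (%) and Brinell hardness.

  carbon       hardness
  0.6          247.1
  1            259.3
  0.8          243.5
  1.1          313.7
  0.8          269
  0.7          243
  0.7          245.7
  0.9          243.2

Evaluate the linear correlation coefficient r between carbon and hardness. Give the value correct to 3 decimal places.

0.717

n = 8, Σx = 6.6, Σy = 2064.5, Σx² = 5.64, Σy² = 536919.57, Σxy = 1723.6
nΣxy − ΣxΣy = 13788.8 − 13625.7 = 163.1
nΣx² − (Σx)² = 45.12 − 43.56 = 1.56; nΣy² − (Σy)² = 4295356.56 − 4262160.25 = 33196.31
r = 163.1 / √(1.56 × 33196.31) = 163.1 / 227.5659 ≈ 0.717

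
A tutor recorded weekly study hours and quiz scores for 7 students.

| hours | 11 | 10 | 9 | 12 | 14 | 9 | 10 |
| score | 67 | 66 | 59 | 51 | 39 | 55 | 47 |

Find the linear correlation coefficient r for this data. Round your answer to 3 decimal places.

n = 7, Σx = 75, Σy = 384, Σx² = 823, Σy² = 21682, Σxy = 4051
nΣxy − ΣxΣy = 28357 − 28800 = -443
nΣx² − (Σx)² = 5761 − 5625 = 136; nΣy² − (Σy)² = 151774 − 147456 = 4318
r = -443 / √(136 × 4318) = -443 / 766.3211 ≈ -0.578

-0.578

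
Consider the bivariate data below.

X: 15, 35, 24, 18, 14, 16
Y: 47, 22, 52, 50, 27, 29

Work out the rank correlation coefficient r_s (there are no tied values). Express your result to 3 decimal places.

0.086

Rank X: 2, 6, 5, 4, 1, 3
Rank Y: 4, 1, 6, 5, 2, 3
d = rank(X) − rank(Y): -2, 5, -1, -1, -1, 0; Σd² = 32
ρ = 1 − 6Σd² / [n(n²−1)] = 1 − 6×32 / (6×35) = 1 − 192/210 ≈ 0.086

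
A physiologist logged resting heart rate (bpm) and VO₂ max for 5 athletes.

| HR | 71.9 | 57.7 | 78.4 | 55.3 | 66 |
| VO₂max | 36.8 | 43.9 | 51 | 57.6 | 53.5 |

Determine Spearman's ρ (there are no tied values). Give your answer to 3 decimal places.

-0.500

Rank HR: 4, 2, 5, 1, 3
Rank VO₂max: 1, 2, 3, 5, 4
d = rank(HR) − rank(VO₂max): 3, 0, 2, -4, -1; Σd² = 30
ρ = 1 − 6Σd² / [n(n²−1)] = 1 − 6×30 / (5×24) = 1 − 180/120 ≈ -0.500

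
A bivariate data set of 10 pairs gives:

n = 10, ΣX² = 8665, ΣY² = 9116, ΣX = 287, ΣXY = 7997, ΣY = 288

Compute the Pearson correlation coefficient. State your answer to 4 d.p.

-0.4529

r = (nΣXY − ΣXΣY) / √[(nΣX² − (ΣX)²)(nΣY² − (ΣY)²)]
Numerator: 10×7997 − 287×288 = -2686
Denominator: √[(86650 − 82369)(91160 − 82944)] = √[4281 × 8216] = 5930.6573
r = -2686 / 5930.6573 ≈ -0.4529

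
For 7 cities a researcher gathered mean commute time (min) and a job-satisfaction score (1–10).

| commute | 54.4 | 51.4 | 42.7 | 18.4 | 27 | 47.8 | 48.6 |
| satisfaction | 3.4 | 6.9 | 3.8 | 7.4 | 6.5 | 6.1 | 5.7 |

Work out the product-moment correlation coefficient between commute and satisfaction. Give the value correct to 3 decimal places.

-0.551

n = 7, Σx = 290.3, Σy = 39.8, Σx² = 13138.97, Σy² = 240.32, Σxy = 1582.14
nΣxy − ΣxΣy = 11074.98 − 11553.94 = -478.96
nΣx² − (Σx)² = 91972.79 − 84274.09 = 7698.7; nΣy² − (Σy)² = 1682.24 − 1584.04 = 98.2
r = -478.96 / √(7698.7 × 98.2) = -478.96 / 869.4897 ≈ -0.551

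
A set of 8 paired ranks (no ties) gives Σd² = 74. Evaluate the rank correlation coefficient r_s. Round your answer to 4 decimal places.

0.1190

ρ = 1 − 6Σd² / [n(n²−1)] = 1 − 6×74 / (8×63)
  = 1 − 444/504 = 1 − 0.88095 ≈ 0.1190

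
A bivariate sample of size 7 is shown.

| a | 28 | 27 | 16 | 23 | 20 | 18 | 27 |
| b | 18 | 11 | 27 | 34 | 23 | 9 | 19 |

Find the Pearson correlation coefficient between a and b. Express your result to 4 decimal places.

-0.2080

n = 7, Σa = 159, Σb = 141, Σa² = 3751, Σb² = 3301, Σab = 3150
nΣab − ΣaΣb = 22050 − 22419 = -369
nΣa² − (Σa)² = 26257 − 25281 = 976; nΣb² − (Σb)² = 23107 − 19881 = 3226
r = -369 / √(976 × 3226) = -369 / 1774.4227 ≈ -0.2080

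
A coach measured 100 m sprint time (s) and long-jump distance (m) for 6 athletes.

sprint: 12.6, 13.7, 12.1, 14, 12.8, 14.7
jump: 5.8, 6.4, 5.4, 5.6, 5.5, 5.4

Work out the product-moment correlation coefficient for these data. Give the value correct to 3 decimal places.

n = 6, Σx = 79.9, Σy = 34.1, Σx² = 1068.79, Σy² = 194.53, Σxy = 454.28
nΣxy − ΣxΣy = 2725.68 − 2724.59 = 1.09
nΣx² − (Σx)² = 6412.74 − 6384.01 = 28.73; nΣy² − (Σy)² = 1167.18 − 1162.81 = 4.37
r = 1.09 / √(28.73 × 4.37) = 1.09 / 11.2049 ≈ 0.097

0.097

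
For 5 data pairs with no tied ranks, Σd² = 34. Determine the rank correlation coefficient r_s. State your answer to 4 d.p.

ρ = 1 − 6Σd² / [n(n²−1)] = 1 − 6×34 / (5×24)
  = 1 − 204/120 = 1 − 1.70000 ≈ -0.7000

-0.7000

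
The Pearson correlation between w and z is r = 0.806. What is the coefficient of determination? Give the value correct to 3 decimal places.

0.650

r² = (0.806)² = 0.650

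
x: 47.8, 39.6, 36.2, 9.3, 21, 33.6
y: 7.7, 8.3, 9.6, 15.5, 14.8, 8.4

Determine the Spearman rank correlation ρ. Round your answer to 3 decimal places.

-0.943

Rank x: 6, 5, 4, 1, 2, 3
Rank y: 1, 2, 4, 6, 5, 3
d = rank(x) − rank(y): 5, 3, 0, -5, -3, 0; Σd² = 68
ρ = 1 − 6Σd² / [n(n²−1)] = 1 − 6×68 / (6×35) = 1 − 408/210 ≈ -0.943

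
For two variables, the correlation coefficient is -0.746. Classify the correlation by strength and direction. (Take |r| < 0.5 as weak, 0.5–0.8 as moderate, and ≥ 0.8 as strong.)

moderate negative

r = -0.746 < 0 so the relationship is negative.
|r| = 0.746, which falls in the moderate range.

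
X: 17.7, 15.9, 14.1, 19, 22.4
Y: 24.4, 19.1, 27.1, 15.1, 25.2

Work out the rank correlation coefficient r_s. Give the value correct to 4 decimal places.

Rank X: 3, 2, 1, 4, 5
Rank Y: 3, 2, 5, 1, 4
d = rank(X) − rank(Y): 0, 0, -4, 3, 1; Σd² = 26
ρ = 1 − 6Σd² / [n(n²−1)] = 1 − 6×26 / (5×24) = 1 − 156/120 ≈ -0.3000

-0.3000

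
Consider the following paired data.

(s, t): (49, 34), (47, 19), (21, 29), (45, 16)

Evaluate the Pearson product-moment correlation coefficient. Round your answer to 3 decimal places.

-0.245

n = 4, Σs = 162, Σt = 98, Σs² = 7076, Σt² = 2614, Σst = 3888
nΣst − ΣsΣt = 15552 − 15876 = -324
nΣs² − (Σs)² = 28304 − 26244 = 2060; nΣt² − (Σt)² = 10456 − 9604 = 852
r = -324 / √(2060 × 852) = -324 / 1324.8094 ≈ -0.245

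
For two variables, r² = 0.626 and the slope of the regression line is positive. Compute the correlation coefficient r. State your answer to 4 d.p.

0.7912

|r| = √0.626 = 0.7912
The association is positive, so r = 0.7912.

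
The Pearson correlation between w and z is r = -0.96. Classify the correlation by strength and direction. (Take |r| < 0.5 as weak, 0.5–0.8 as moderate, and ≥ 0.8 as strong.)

r = -0.96 < 0 so the relationship is negative.
|r| = 0.96, which falls in the strong range.

strong negative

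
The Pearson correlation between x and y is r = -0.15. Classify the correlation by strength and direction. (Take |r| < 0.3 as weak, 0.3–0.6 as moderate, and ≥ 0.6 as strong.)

r = -0.15 < 0 so the relationship is negative.
|r| = 0.15, which falls in the weak range.

weak negative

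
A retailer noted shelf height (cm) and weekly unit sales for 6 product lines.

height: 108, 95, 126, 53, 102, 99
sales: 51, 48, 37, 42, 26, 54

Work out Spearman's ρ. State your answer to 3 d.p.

-0.200

Rank height: 5, 2, 6, 1, 4, 3
Rank sales: 5, 4, 2, 3, 1, 6
d = rank(height) − rank(sales): 0, -2, 4, -2, 3, -3; Σd² = 42
ρ = 1 − 6Σd² / [n(n²−1)] = 1 − 6×42 / (6×35) = 1 − 252/210 ≈ -0.200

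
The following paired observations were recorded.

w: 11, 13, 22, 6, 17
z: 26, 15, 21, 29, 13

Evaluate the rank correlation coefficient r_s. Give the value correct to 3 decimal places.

Rank w: 2, 3, 5, 1, 4
Rank z: 4, 2, 3, 5, 1
d = rank(w) − rank(z): -2, 1, 2, -4, 3; Σd² = 34
ρ = 1 − 6Σd² / [n(n²−1)] = 1 − 6×34 / (5×24) = 1 − 204/120 ≈ -0.700

-0.700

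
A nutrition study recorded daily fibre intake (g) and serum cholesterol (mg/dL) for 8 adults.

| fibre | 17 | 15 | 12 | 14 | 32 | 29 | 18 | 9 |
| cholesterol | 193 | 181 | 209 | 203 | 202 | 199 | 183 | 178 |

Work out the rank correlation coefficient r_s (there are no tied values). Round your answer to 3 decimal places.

0.119

Rank fibre: 5, 4, 2, 3, 8, 7, 6, 1
Rank cholesterol: 4, 2, 8, 7, 6, 5, 3, 1
d = rank(fibre) − rank(cholesterol): 1, 2, -6, -4, 2, 2, 3, 0; Σd² = 74
ρ = 1 − 6Σd² / [n(n²−1)] = 1 − 6×74 / (8×63) = 1 − 444/504 ≈ 0.119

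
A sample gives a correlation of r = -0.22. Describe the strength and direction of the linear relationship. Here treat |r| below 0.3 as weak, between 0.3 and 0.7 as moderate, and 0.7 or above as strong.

r = -0.22 < 0 so the relationship is negative.
|r| = 0.22, which falls in the weak range.

weak negative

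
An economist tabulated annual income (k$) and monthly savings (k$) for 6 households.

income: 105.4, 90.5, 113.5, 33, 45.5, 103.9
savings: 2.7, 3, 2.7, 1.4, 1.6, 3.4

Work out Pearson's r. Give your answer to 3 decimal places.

0.898

n = 6, Σx = 491.8, Σy = 14.8, Σx² = 46136.12, Σy² = 39.66, Σxy = 1334.79
nΣxy − ΣxΣy = 8008.74 − 7278.64 = 730.1
nΣx² − (Σx)² = 276816.72 − 241867.24 = 34949.48; nΣy² − (Σy)² = 237.96 − 219.04 = 18.92
r = 730.1 / √(34949.48 × 18.92) = 730.1 / 813.1692 ≈ 0.898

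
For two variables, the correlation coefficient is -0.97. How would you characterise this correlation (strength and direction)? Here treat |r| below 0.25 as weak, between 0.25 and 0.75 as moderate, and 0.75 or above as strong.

r = -0.97 < 0 so the relationship is negative.
|r| = 0.97, which falls in the strong range.

strong negative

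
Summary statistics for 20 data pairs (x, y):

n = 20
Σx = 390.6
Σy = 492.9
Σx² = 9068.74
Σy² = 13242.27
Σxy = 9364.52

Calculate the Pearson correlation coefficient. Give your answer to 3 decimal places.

r = (nΣxy − ΣxΣy) / √[(nΣx² − (Σx)²)(nΣy² − (Σy)²)]
Numerator: 20×9364.52 − 390.6×492.9 = -5236.34
Denominator: √[(181374.8 − 152568.36)(264845.4 − 242950.41)] = √[28806.44 × 21894.99] = 25114.0741
r = -5236.34 / 25114.0741 ≈ -0.209

-0.209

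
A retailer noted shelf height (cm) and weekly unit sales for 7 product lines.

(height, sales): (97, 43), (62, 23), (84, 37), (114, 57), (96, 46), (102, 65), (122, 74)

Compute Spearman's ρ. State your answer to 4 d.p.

0.9286

Rank height: 4, 1, 2, 6, 3, 5, 7
Rank sales: 3, 1, 2, 5, 4, 6, 7
d = rank(height) − rank(sales): 1, 0, 0, 1, -1, -1, 0; Σd² = 4
ρ = 1 − 6Σd² / [n(n²−1)] = 1 − 6×4 / (7×48) = 1 − 24/336 ≈ 0.9286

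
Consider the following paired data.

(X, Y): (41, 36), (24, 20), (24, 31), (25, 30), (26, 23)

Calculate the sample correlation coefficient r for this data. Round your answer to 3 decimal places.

n = 5, ΣX = 140, ΣY = 140, ΣX² = 4134, ΣY² = 4086, ΣXY = 4048
nΣXY − ΣXΣY = 20240 − 19600 = 640
nΣX² − (ΣX)² = 20670 − 19600 = 1070; nΣY² − (ΣY)² = 20430 − 19600 = 830
r = 640 / √(1070 × 830) = 640 / 942.3906 ≈ 0.679

0.679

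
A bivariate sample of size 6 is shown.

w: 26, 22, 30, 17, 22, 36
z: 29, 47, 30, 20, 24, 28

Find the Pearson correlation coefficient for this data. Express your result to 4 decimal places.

n = 6, Σw = 153, Σz = 178, Σw² = 4129, Σz² = 5710, Σwz = 4564
nΣwz − ΣwΣz = 27384 − 27234 = 150
nΣw² − (Σw)² = 24774 − 23409 = 1365; nΣz² − (Σz)² = 34260 − 31684 = 2576
r = 150 / √(1365 × 2576) = 150 / 1875.1640 ≈ 0.0800

0.0800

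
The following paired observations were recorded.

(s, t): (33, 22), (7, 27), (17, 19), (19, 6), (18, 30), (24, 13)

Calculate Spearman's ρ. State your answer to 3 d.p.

Rank s: 6, 1, 2, 4, 3, 5
Rank t: 4, 5, 3, 1, 6, 2
d = rank(s) − rank(t): 2, -4, -1, 3, -3, 3; Σd² = 48
ρ = 1 − 6Σd² / [n(n²−1)] = 1 − 6×48 / (6×35) = 1 − 288/210 ≈ -0.371

-0.371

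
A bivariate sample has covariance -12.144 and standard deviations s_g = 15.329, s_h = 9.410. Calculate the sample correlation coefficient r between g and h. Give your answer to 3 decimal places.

-0.084

r = Cov(g,h) / (s_g · s_h) = -12.144 / (15.329 × 9.410)
  = -12.144 / 144.2459 ≈ -0.084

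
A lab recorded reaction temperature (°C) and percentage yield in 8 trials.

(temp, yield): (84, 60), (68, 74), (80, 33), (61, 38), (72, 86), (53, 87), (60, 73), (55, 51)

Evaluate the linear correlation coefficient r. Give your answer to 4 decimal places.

-0.2590

n = 8, Σx = 533, Σy = 502, Σx² = 36419, Σy² = 34504, Σxy = 33018
nΣxy − ΣxΣy = 264144 − 267566 = -3422
nΣx² − (Σx)² = 291352 − 284089 = 7263; nΣy² − (Σy)² = 276032 − 252004 = 24028
r = -3422 / √(7263 × 24028) = -3422 / 13210.4263 ≈ -0.2590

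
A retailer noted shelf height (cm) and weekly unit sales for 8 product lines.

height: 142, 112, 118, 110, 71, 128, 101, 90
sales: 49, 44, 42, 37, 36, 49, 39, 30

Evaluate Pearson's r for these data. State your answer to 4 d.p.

n = 8, Σx = 872, Σy = 326, Σx² = 98458, Σy² = 13588, Σxy = 36379
nΣxy − ΣxΣy = 291032 − 284272 = 6760
nΣx² − (Σx)² = 787664 − 760384 = 27280; nΣy² − (Σy)² = 108704 − 106276 = 2428
r = 6760 / √(27280 × 2428) = 6760 / 8138.5404 ≈ 0.8306

0.8306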